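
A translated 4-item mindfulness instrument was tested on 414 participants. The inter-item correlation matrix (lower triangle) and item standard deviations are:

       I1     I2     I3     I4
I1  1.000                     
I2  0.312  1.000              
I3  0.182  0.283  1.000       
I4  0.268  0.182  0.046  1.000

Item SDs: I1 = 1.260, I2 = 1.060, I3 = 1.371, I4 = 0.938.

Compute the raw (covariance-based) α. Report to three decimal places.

α = 0.511

Σσ²ᵢ = 1.260² + 1.060² + 1.371² + 0.938² = 5.4707
Covariances σ_ij = r_ij · s_i · s_j:
  σ(I1,I2) = 0.312 × 1.260 × 1.060 = 0.4167
  σ(I1,I3) = 0.182 × 1.260 × 1.371 = 0.3144
  σ(I1,I4) = 0.268 × 1.260 × 0.938 = 0.3167
  σ(I2,I3) = 0.283 × 1.060 × 1.371 = 0.4113
  σ(I2,I4) = 0.182 × 1.060 × 0.938 = 0.1810
  σ(I3,I4) = 0.046 × 1.371 × 0.938 = 0.0592
σ²_T = Σσ²ᵢ + 2·Σσ_ij = 5.4707 + 2 × 1.6993 = 8.8693
α = (4/3)·(1 − 5.4707/8.8693) = 0.511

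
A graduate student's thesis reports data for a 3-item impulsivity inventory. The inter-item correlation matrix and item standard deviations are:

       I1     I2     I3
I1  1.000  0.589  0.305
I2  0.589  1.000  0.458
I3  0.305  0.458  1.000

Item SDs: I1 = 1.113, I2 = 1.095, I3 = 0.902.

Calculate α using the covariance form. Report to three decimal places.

Σσ²ᵢ = 1.113² + 1.095² + 0.902² = 3.2514
Covariances σ_ij = r_ij · s_i · s_j:
  σ(I1,I2) = 0.589 × 1.113 × 1.095 = 0.7178
  σ(I1,I3) = 0.305 × 1.113 × 0.902 = 0.3062
  σ(I2,I3) = 0.458 × 1.095 × 0.902 = 0.4524
σ²_T = Σσ²ᵢ + 2·Σσ_ij = 3.2514 + 2 × 1.4764 = 6.2042
α = (3/2)·(1 − 3.2514/6.2042) = 0.714

α = 0.714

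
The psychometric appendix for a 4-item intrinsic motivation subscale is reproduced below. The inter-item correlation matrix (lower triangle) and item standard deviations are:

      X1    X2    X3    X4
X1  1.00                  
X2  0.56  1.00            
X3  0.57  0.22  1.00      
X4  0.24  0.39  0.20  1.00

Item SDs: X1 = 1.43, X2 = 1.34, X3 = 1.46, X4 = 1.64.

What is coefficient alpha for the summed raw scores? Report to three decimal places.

α = 0.686

Σσ²ᵢ = 1.43² + 1.34² + 1.46² + 1.64² = 8.6617
Covariances σ_ij = r_ij · s_i · s_j:
  σ(X1,X2) = 0.56 × 1.43 × 1.34 = 1.0731
  σ(X1,X3) = 0.57 × 1.43 × 1.46 = 1.1900
  σ(X1,X4) = 0.24 × 1.43 × 1.64 = 0.5628
  σ(X2,X3) = 0.22 × 1.34 × 1.46 = 0.4304
  σ(X2,X4) = 0.39 × 1.34 × 1.64 = 0.8571
  σ(X3,X4) = 0.20 × 1.46 × 1.64 = 0.4789
σ²_T = Σσ²ᵢ + 2·Σσ_ij = 8.6617 + 2 × 4.5923 = 17.8463
α = (4/3)·(1 − 8.6617/17.8463) = 0.686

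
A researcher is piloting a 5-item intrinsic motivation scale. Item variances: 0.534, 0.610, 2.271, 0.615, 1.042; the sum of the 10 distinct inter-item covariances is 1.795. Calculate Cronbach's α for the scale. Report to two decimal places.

α = 0.52

ΣVar(i) = 0.534 + 0.610 + 2.271 + 0.615 + 1.042 = 5.072
Sum of distinct covariances = 1.795
Var(T) = ΣVar(i) + 2·Σcov = 5.072 + 2 × 1.795 = 8.662
α = (5/4)·(1 − 5.072/8.662) = 0.52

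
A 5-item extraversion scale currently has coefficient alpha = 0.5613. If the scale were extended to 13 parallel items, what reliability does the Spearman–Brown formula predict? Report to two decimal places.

predicted reliability = 0.77

Length factor m = 13/5 = 2.6000
α' = m·α / (1 + (m−1)·α)
   = 13/5 × 0.5613 / (1 + (13/5 − 1) × 0.5613)
   = 1.4594 / 1.8981 = 0.77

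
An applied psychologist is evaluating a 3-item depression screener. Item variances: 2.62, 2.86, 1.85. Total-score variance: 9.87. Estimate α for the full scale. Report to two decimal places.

α = 0.39

ΣVar(i) = 2.62 + 2.86 + 1.85 = 7.33
α = (k/(k−1))·(1 − ΣVar(i)/σ²_T) = (3/2)·(1 − 7.33/9.87) = 0.39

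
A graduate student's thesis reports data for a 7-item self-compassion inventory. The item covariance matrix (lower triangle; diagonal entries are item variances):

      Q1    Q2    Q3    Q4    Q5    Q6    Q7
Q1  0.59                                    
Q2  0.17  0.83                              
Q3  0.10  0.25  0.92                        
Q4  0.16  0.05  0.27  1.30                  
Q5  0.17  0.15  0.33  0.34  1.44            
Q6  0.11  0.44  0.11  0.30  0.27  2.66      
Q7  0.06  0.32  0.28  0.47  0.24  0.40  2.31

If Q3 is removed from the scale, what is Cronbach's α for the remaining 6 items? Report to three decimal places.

α = 0.533

Remaining items: Q1, Q2, Q4, Q5, Q6, Q7 (k = 6).
Σσ²ᵢ = 0.59 + 0.83 + 1.30 + 1.44 + 2.66 + 2.31 = 9.13
total variance = 9.13 + 2 × 3.65 = 16.43
α (item deleted) = (6/5)·(1 − 9.13/16.43) = 0.533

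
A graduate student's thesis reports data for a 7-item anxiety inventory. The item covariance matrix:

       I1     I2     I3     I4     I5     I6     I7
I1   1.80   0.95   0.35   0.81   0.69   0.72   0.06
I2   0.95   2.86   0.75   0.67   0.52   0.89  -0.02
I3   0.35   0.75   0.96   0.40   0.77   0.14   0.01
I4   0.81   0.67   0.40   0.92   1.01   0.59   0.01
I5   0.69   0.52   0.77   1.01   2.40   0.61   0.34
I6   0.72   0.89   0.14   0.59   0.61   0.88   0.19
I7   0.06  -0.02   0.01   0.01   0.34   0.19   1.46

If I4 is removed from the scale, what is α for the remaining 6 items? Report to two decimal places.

α = 0.69

Remaining items: I1, I2, I3, I5, I6, I7 (k = 6).
ΣVar(i) = 1.80 + 2.86 + 0.96 + 2.40 + 0.88 + 1.46 = 10.36
σ²_total = 10.36 + 2 × 6.97 = 24.30
α (item deleted) = (6/5)·(1 − 10.36/24.30) = 0.69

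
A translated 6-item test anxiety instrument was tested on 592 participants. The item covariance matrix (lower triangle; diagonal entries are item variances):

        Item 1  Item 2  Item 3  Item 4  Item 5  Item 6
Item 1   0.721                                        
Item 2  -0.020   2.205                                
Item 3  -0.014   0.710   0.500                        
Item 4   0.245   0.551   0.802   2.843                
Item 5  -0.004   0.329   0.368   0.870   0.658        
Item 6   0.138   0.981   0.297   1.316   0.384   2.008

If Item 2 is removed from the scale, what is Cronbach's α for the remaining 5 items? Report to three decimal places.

Remaining items: Item 1, Item 3, Item 4, Item 5, Item 6 (k = 5).
Σσᵢ² = 0.721 + 0.500 + 2.843 + 0.658 + 2.008 = 6.730
σ²_T = 6.730 + 2 × 4.402 = 15.534
α (item deleted) = (5/4)·(1 − 6.730/15.534) = 0.708

α = 0.708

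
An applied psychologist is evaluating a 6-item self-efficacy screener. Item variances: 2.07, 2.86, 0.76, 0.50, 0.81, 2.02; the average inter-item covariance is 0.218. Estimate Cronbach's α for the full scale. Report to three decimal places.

Cronbach's α = 0.504

sum of item variances = 2.07 + 2.86 + 0.76 + 0.50 + 0.81 + 2.02 = 9.02
Sum of the 15 distinct covariances = 15 × 0.218 = 3.270
Var(T) = sum of item variances + 2·Σcov = 9.02 + 2 × 3.270 = 15.560
α = (6/5)·(1 − 9.02/15.560) = 0.504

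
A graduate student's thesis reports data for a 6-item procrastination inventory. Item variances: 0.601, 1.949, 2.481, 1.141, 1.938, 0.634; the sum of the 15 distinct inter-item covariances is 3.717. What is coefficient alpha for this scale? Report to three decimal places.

Σσᵢ² = 0.601 + 1.949 + 2.481 + 1.141 + 1.938 + 0.634 = 8.744
Sum of distinct covariances = 3.717
total variance = Σσᵢ² + 2·Σcov = 8.744 + 2 × 3.717 = 16.178
α = (6/5)·(1 − 8.744/16.178) = 0.551

coefficient alpha = 0.551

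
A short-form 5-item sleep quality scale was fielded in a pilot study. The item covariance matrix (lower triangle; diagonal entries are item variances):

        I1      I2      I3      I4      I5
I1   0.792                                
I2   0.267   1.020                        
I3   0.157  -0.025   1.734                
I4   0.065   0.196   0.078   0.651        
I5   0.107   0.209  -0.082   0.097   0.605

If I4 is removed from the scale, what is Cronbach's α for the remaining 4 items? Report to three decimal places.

α = 0.312

Remaining items: I1, I2, I3, I5 (k = 4).
Σσᵢ² = 0.792 + 1.020 + 1.734 + 0.605 = 4.151
σ²_total = 4.151 + 2 × 0.633 = 5.417
α (item deleted) = (4/3)·(1 − 4.151/5.417) = 0.312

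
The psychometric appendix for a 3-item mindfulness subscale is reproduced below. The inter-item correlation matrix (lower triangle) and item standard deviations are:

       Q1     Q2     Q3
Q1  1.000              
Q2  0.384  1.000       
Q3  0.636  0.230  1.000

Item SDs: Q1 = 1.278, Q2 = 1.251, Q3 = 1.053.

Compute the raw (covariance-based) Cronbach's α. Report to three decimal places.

Cronbach's α = 0.677

Σσ²ᵢ = 1.278² + 1.251² + 1.053² = 4.3071
Covariances σ_ij = r_ij · s_i · s_j:
  σ(Q1,Q2) = 0.384 × 1.278 × 1.251 = 0.6139
  σ(Q1,Q3) = 0.636 × 1.278 × 1.053 = 0.8559
  σ(Q2,Q3) = 0.230 × 1.251 × 1.053 = 0.3030
σ²_T = Σσ²ᵢ + 2·Σσ_ij = 4.3071 + 2 × 1.7728 = 7.8527
α = (3/2)·(1 − 4.3071/7.8527) = 0.677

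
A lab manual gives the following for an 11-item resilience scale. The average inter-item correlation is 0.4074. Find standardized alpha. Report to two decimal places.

standardized alpha = 0.88

Standardized α = k·r̄ / (1 + (k−1)·r̄) = 11 × 0.4074 / (1 + 10 × 0.4074)
  = 4.4814 / 5.0740 = 0.88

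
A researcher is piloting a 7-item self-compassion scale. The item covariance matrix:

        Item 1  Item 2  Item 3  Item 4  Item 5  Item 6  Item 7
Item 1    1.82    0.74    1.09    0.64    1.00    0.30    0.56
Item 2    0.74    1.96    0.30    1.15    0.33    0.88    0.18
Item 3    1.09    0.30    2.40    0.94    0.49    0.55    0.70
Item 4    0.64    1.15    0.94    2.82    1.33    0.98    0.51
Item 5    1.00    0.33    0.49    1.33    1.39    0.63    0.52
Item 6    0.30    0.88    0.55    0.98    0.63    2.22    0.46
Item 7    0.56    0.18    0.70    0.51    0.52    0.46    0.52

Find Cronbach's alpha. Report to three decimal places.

Σσ²ᵢ = 1.82 + 1.96 + 2.40 + 2.82 + 1.39 + 2.22 + 0.52 = 13.13
Sum of off-diagonal covariances = 14.28
σ²_total = 13.13 + 2 × 14.28 = 41.69
α = (k/(k−1))·(1 − Σσ²ᵢ/σ²_total) = (7/6)·(1 − 13.13/41.69) = 0.799

α = 0.799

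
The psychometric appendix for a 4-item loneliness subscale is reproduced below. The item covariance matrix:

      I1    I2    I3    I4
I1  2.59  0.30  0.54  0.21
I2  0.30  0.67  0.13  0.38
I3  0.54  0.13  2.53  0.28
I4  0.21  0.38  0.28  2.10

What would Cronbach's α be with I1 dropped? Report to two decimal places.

α = 0.34

Remaining items: I2, I3, I4 (k = 3).
Σσᵢ² = 0.67 + 2.53 + 2.10 = 5.30
σ²_total = 5.30 + 2 × 0.79 = 6.88
α (item deleted) = (3/2)·(1 − 5.30/6.88) = 0.34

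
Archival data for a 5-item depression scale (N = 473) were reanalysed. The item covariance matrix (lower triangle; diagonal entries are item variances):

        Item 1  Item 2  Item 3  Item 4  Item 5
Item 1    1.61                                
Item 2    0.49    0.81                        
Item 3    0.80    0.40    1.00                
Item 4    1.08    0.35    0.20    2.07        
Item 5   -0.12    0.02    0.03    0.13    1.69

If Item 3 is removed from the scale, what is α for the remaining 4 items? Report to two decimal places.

Remaining items: Item 1, Item 2, Item 4, Item 5 (k = 4).
Σσ²ᵢ = 1.61 + 0.81 + 2.07 + 1.69 = 6.18
total variance = 6.18 + 2 × 1.95 = 10.08
α (item deleted) = (4/3)·(1 − 6.18/10.08) = 0.52

α = 0.52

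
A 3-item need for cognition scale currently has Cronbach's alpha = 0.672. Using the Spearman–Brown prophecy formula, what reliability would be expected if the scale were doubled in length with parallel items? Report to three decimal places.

predicted reliability = 0.804

Length factor m = 2
α' = m·α / (1 + (m−1)·α)
   = 2 × 0.672 / (1 + (2 − 1) × 0.672)
   = 1.3440 / 1.6720 = 0.804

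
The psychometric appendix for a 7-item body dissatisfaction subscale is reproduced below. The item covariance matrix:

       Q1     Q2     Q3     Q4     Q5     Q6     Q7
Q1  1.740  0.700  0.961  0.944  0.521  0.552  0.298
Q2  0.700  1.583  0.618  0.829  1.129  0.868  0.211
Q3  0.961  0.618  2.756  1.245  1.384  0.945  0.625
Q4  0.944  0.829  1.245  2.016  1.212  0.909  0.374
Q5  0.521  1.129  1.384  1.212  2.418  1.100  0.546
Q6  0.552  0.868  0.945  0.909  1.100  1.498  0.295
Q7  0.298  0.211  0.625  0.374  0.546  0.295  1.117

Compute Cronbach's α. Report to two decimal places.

Σσᵢ² = 1.740 + 1.583 + 2.756 + 2.016 + 2.418 + 1.498 + 1.117 = 13.128
Sum of off-diagonal covariances = 16.266
Var(T) = 13.128 + 2 × 16.266 = 45.660
α = (k/(k−1))·(1 − Σσᵢ²/Var(T)) = (7/6)·(1 − 13.128/45.660) = 0.83

Cronbach's α = 0.83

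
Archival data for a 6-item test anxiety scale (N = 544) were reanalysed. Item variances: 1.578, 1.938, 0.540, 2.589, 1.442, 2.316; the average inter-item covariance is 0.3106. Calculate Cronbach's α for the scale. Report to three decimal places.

Cronbach's α = 0.567

ΣVar(i) = 1.578 + 1.938 + 0.540 + 2.589 + 1.442 + 2.316 = 10.403
Sum of the 15 distinct covariances = 15 × 0.3106 = 4.6590
Var(T) = ΣVar(i) + 2·Σcov = 10.403 + 2 × 4.6590 = 19.7210
α = (6/5)·(1 − 10.403/19.7210) = 0.567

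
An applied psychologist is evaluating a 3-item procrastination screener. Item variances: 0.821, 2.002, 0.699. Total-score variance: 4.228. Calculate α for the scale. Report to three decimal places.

ΣVar(i) = 0.821 + 2.002 + 0.699 = 3.522
α = (k/(k−1))·(1 − ΣVar(i)/Var(T)) = (3/2)·(1 − 3.522/4.228) = 0.250

α = 0.250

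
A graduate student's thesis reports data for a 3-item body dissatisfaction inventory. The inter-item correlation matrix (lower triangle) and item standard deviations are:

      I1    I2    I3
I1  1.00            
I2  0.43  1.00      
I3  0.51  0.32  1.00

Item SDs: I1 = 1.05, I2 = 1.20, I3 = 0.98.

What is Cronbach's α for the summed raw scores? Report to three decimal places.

Cronbach's α = 0.678

Σσ²ᵢ = 1.05² + 1.20² + 0.98² = 3.5029
Covariances σ_ij = r_ij · s_i · s_j:
  σ(I1,I2) = 0.43 × 1.05 × 1.20 = 0.5418
  σ(I1,I3) = 0.51 × 1.05 × 0.98 = 0.5248
  σ(I2,I3) = 0.32 × 1.20 × 0.98 = 0.3763
σ²_T = Σσ²ᵢ + 2·Σσ_ij = 3.5029 + 2 × 1.4429 = 6.3887
α = (3/2)·(1 − 3.5029/6.3887) = 0.678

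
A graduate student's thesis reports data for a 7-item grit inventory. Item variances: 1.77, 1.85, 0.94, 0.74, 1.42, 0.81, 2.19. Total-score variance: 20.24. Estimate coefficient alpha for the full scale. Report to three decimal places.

α = 0.606

Σσᵢ² = 1.77 + 1.85 + 0.94 + 0.74 + 1.42 + 0.81 + 2.19 = 9.72
α = (k/(k−1))·(1 − Σσᵢ²/σ²_T) = (7/6)·(1 − 9.72/20.24) = 0.606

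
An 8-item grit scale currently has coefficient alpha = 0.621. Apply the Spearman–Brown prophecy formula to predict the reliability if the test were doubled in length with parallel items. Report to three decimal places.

Length factor m = 2
α' = m·α / (1 + (m−1)·α)
   = 2 × 0.621 / (1 + (2 − 1) × 0.621)
   = 1.2420 / 1.6210 = 0.766

predicted reliability = 0.766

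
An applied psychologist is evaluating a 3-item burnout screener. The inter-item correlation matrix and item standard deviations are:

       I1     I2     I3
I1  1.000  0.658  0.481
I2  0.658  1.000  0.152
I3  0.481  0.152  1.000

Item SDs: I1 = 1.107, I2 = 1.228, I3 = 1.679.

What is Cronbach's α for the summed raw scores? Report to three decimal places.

Cronbach's α = 0.646

Σσ²ᵢ = 1.107² + 1.228² + 1.679² = 5.5525
Covariances σ_ij = r_ij · s_i · s_j:
  σ(I1,I2) = 0.658 × 1.107 × 1.228 = 0.8945
  σ(I1,I3) = 0.481 × 1.107 × 1.679 = 0.8940
  σ(I2,I3) = 0.152 × 1.228 × 1.679 = 0.3134
σ²_T = Σσ²ᵢ + 2·Σσ_ij = 5.5525 + 2 × 2.1019 = 9.7563
α = (3/2)·(1 − 5.5525/9.7563) = 0.646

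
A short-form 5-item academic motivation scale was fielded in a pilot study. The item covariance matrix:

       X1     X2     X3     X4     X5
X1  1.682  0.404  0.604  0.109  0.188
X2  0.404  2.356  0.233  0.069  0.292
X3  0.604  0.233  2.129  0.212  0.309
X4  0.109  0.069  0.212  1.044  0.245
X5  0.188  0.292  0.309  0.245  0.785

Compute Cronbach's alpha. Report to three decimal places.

Σσᵢ² = 1.682 + 2.356 + 2.129 + 1.044 + 0.785 = 7.996
Sum of off-diagonal covariances = 2.665
Var(T) = 7.996 + 2 × 2.665 = 13.326
α = (k/(k−1))·(1 − Σσᵢ²/Var(T)) = (5/4)·(1 − 7.996/13.326) = 0.500

Cronbach's alpha = 0.500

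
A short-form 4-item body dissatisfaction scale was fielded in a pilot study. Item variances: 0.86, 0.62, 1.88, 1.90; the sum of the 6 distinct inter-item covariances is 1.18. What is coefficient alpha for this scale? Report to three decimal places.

coefficient alpha = 0.413

sum of item variances = 0.86 + 0.62 + 1.88 + 1.90 = 5.26
Sum of distinct covariances = 1.18
total variance = sum of item variances + 2·Σcov = 5.26 + 2 × 1.18 = 7.62
α = (4/3)·(1 − 5.26/7.62) = 0.413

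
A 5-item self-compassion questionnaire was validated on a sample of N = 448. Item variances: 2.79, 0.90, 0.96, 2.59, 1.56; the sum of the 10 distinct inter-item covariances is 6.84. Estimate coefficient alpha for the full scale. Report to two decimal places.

α = 0.76

Σσᵢ² = 2.79 + 0.90 + 0.96 + 2.59 + 1.56 = 8.80
Sum of distinct covariances = 6.84
Var(T) = Σσᵢ² + 2·Σcov = 8.80 + 2 × 6.84 = 22.48
α = (5/4)·(1 − 8.80/22.48) = 0.76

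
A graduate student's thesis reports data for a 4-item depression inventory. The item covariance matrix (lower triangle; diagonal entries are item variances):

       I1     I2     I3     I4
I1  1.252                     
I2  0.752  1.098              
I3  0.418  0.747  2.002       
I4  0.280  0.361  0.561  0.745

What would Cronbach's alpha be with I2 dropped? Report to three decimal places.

α = 0.580

Remaining items: I1, I3, I4 (k = 3).
Σσᵢ² = 1.252 + 2.002 + 0.745 = 3.999
total variance = 3.999 + 2 × 1.259 = 6.517
α (item deleted) = (3/2)·(1 − 3.999/6.517) = 0.580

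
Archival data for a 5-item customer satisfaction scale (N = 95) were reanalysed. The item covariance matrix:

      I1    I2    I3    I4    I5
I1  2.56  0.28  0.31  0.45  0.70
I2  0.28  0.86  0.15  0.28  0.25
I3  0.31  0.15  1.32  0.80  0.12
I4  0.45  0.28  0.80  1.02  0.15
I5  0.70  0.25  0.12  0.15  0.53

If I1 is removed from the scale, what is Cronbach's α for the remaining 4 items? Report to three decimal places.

Remaining items: I2, I3, I4, I5 (k = 4).
Σσᵢ² = 0.86 + 1.32 + 1.02 + 0.53 = 3.73
total variance = 3.73 + 2 × 1.75 = 7.23
α (item deleted) = (4/3)·(1 − 3.73/7.23) = 0.645

α = 0.645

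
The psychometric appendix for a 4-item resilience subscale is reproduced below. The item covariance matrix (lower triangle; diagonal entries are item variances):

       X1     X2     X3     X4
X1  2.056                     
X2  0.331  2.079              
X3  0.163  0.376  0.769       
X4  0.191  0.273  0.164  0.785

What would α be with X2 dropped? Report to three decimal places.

Remaining items: X1, X3, X4 (k = 3).
Σσᵢ² = 2.056 + 0.769 + 0.785 = 3.610
σ²_total = 3.610 + 2 × 0.518 = 4.646
α (item deleted) = (3/2)·(1 − 3.610/4.646) = 0.334

α = 0.334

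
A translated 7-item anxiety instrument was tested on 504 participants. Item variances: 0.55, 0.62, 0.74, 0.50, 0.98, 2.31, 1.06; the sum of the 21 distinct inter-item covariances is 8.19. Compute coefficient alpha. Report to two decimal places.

α = 0.83

Σσ²ᵢ = 0.55 + 0.62 + 0.74 + 0.50 + 0.98 + 2.31 + 1.06 = 6.76
Sum of distinct covariances = 8.19
total variance = Σσ²ᵢ + 2·Σcov = 6.76 + 2 × 8.19 = 23.14
α = (7/6)·(1 − 6.76/23.14) = 0.83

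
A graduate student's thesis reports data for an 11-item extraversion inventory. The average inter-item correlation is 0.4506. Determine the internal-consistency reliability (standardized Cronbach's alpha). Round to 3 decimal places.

α = 0.900

Standardized α = k·r̄ / (1 + (k−1)·r̄) = 11 × 0.4506 / (1 + 10 × 0.4506)
  = 4.9566 / 5.5060 = 0.900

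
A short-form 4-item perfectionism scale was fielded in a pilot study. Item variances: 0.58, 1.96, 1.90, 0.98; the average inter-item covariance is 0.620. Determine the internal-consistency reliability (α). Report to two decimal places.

α = 0.77

Σσᵢ² = 0.58 + 1.96 + 1.90 + 0.98 = 5.42
Sum of the 6 distinct covariances = 6 × 0.620 = 3.720
Var(T) = Σσᵢ² + 2·Σcov = 5.42 + 2 × 3.720 = 12.860
α = (4/3)·(1 − 5.42/12.860) = 0.77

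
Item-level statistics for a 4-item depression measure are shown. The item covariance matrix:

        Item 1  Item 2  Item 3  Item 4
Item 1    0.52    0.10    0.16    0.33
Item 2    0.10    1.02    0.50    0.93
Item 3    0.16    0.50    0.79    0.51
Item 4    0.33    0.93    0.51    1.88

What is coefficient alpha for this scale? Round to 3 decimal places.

Σσ²ᵢ = 0.52 + 1.02 + 0.79 + 1.88 = 4.21
Sum of off-diagonal covariances = 2.53
total variance = 4.21 + 2 × 2.53 = 9.27
α = (k/(k−1))·(1 − Σσ²ᵢ/total variance) = (4/3)·(1 − 4.21/9.27) = 0.728

coefficient alpha = 0.728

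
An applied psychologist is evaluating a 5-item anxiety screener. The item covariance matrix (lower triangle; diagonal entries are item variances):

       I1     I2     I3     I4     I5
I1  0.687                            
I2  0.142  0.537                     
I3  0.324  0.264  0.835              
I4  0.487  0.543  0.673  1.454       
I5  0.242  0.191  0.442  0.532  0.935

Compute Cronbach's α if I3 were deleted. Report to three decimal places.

α = 0.723

Remaining items: I1, I2, I4, I5 (k = 4).
Σσᵢ² = 0.687 + 0.537 + 1.454 + 0.935 = 3.613
total variance = 3.613 + 2 × 2.137 = 7.887
α (item deleted) = (4/3)·(1 − 3.613/7.887) = 0.723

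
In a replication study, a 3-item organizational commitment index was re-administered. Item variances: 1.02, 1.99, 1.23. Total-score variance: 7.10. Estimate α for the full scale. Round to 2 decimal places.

α = 0.60

Σσᵢ² = 1.02 + 1.99 + 1.23 = 4.24
α = (k/(k−1))·(1 − Σσᵢ²/total variance) = (3/2)·(1 − 4.24/7.10) = 0.60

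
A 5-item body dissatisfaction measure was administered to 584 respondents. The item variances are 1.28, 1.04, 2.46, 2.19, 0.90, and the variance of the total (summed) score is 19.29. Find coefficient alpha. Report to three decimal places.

α = 0.740

Σσᵢ² = 1.28 + 1.04 + 2.46 + 2.19 + 0.90 = 7.87
α = (k/(k−1))·(1 − Σσᵢ²/σ²_total) = (5/4)·(1 − 7.87/19.29) = 0.740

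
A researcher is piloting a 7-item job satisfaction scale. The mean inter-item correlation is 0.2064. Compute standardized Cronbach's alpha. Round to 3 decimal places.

Standardized α = k·r̄ / (1 + (k−1)·r̄) = 7 × 0.2064 / (1 + 6 × 0.2064)
  = 1.4448 / 2.2384 = 0.645

standardized Cronbach's alpha = 0.645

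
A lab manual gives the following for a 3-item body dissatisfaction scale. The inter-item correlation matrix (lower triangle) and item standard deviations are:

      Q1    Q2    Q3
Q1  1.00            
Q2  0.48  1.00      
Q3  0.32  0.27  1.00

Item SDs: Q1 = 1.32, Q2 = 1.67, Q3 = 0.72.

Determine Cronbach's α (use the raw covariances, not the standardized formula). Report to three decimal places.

Σσ²ᵢ = 1.32² + 1.67² + 0.72² = 5.0497
Covariances σ_ij = r_ij · s_i · s_j:
  σ(Q1,Q2) = 0.48 × 1.32 × 1.67 = 1.0581
  σ(Q1,Q3) = 0.32 × 1.32 × 0.72 = 0.3041
  σ(Q2,Q3) = 0.27 × 1.67 × 0.72 = 0.3246
σ²_T = Σσ²ᵢ + 2·Σσ_ij = 5.0497 + 2 × 1.6868 = 8.4233
α = (3/2)·(1 − 5.0497/8.4233) = 0.601

α = 0.601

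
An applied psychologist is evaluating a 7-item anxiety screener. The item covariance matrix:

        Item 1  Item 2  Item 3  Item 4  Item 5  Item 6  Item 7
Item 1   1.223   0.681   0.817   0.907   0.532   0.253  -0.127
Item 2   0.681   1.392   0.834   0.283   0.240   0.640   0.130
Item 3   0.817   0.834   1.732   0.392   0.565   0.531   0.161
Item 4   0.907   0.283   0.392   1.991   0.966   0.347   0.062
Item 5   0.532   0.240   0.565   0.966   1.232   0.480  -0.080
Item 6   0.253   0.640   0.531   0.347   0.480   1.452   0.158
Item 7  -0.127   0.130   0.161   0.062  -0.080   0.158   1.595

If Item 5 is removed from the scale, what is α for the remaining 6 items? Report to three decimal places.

Remaining items: Item 1, Item 2, Item 3, Item 4, Item 6, Item 7 (k = 6).
Σσ²ᵢ = 1.223 + 1.392 + 1.732 + 1.991 + 1.452 + 1.595 = 9.385
total variance = 9.385 + 2 × 6.069 = 21.523
α (item deleted) = (6/5)·(1 − 9.385/21.523) = 0.677

α = 0.677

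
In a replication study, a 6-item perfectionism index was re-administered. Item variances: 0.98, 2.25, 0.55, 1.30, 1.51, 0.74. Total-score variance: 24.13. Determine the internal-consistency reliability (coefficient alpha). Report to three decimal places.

Σσᵢ² = 0.98 + 2.25 + 0.55 + 1.30 + 1.51 + 0.74 = 7.33
α = (k/(k−1))·(1 − Σσᵢ²/σ²_T) = (6/5)·(1 − 7.33/24.13) = 0.835

α = 0.835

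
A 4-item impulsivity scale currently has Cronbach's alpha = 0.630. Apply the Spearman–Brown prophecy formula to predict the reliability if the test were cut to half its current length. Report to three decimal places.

predicted reliability = 0.460

Length factor m = 1/2
α' = m·α / (1 − (1−m)·α)
   = 1/2 × 0.630 / (1 − (1 − 1/2) × 0.630)
   = 0.3150 / 0.6850 = 0.460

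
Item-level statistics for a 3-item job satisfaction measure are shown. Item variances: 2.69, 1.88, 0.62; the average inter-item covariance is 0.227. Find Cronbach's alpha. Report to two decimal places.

Cronbach's alpha = 0.31

Σσ²ᵢ = 2.69 + 1.88 + 0.62 = 5.19
Sum of the 3 distinct covariances = 3 × 0.227 = 0.681
σ²_total = Σσ²ᵢ + 2·Σcov = 5.19 + 2 × 0.681 = 6.552
α = (3/2)·(1 − 5.19/6.552) = 0.31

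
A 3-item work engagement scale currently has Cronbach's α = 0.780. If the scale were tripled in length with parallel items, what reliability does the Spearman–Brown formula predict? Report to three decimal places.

predicted reliability = 0.914

Length factor m = 3
α' = m·α / (1 + (m−1)·α)
   = 3 × 0.780 / (1 + (3 − 1) × 0.780)
   = 2.3400 / 2.5600 = 0.914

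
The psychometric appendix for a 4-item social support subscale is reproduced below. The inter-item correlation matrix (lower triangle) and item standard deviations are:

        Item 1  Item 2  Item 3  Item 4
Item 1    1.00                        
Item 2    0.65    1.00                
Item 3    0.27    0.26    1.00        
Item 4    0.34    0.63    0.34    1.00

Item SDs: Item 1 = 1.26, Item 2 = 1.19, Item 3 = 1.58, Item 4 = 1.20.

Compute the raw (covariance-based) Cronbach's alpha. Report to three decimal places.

Σσ²ᵢ = 1.26² + 1.19² + 1.58² + 1.20² = 6.9401
Covariances σ_ij = r_ij · s_i · s_j:
  σ(Item 1,Item 2) = 0.65 × 1.26 × 1.19 = 0.9746
  σ(Item 1,Item 3) = 0.27 × 1.26 × 1.58 = 0.5375
  σ(Item 1,Item 4) = 0.34 × 1.26 × 1.20 = 0.5141
  σ(Item 2,Item 3) = 0.26 × 1.19 × 1.58 = 0.4889
  σ(Item 2,Item 4) = 0.63 × 1.19 × 1.20 = 0.8996
  σ(Item 3,Item 4) = 0.34 × 1.58 × 1.20 = 0.6446
σ²_T = Σσ²ᵢ + 2·Σσ_ij = 6.9401 + 2 × 4.0593 = 15.0587
α = (4/3)·(1 − 6.9401/15.0587) = 0.719

Cronbach's alpha = 0.719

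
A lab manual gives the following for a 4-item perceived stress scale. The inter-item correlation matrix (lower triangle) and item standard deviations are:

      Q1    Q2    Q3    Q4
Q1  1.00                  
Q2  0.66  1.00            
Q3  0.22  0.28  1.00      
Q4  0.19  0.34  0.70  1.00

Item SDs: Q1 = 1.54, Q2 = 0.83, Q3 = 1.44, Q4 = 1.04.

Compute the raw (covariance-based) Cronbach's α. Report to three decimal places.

Cronbach's α = 0.688

Σσ²ᵢ = 1.54² + 0.83² + 1.44² + 1.04² = 6.2157
Covariances σ_ij = r_ij · s_i · s_j:
  σ(Q1,Q2) = 0.66 × 1.54 × 0.83 = 0.8436
  σ(Q1,Q3) = 0.22 × 1.54 × 1.44 = 0.4879
  σ(Q1,Q4) = 0.19 × 1.54 × 1.04 = 0.3043
  σ(Q2,Q3) = 0.28 × 0.83 × 1.44 = 0.3347
  σ(Q2,Q4) = 0.34 × 0.83 × 1.04 = 0.2935
  σ(Q3,Q4) = 0.70 × 1.44 × 1.04 = 1.0483
σ²_T = Σσ²ᵢ + 2·Σσ_ij = 6.2157 + 2 × 3.3123 = 12.8403
α = (4/3)·(1 − 6.2157/12.8403) = 0.688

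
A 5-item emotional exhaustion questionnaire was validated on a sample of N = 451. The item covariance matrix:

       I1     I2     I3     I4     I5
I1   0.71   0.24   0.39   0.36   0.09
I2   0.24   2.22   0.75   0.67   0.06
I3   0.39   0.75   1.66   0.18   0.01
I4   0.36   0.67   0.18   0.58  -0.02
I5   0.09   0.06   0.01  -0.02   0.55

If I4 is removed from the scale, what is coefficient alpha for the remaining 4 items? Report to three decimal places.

Remaining items: I1, I2, I3, I5 (k = 4).
Σσᵢ² = 0.71 + 2.22 + 1.66 + 0.55 = 5.14
Var(T) = 5.14 + 2 × 1.54 = 8.22
α (item deleted) = (4/3)·(1 − 5.14/8.22) = 0.500

coefficient alpha = 0.500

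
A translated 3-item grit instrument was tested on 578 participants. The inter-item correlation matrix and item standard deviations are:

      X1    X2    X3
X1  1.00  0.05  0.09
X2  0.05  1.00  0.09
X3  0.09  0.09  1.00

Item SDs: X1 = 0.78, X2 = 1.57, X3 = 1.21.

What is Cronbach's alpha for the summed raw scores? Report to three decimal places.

Σσ²ᵢ = 0.78² + 1.57² + 1.21² = 4.5374
Covariances σ_ij = r_ij · s_i · s_j:
  σ(X1,X2) = 0.05 × 0.78 × 1.57 = 0.0612
  σ(X1,X3) = 0.09 × 0.78 × 1.21 = 0.0849
  σ(X2,X3) = 0.09 × 1.57 × 1.21 = 0.1710
σ²_T = Σσ²ᵢ + 2·Σσ_ij = 4.5374 + 2 × 0.3171 = 5.1716
α = (3/2)·(1 − 4.5374/5.1716) = 0.184

α = 0.184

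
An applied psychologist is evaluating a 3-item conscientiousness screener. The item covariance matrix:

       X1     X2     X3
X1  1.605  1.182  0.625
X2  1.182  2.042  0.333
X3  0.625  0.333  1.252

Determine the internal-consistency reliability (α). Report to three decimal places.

α = 0.699

ΣVar(i) = 1.605 + 2.042 + 1.252 = 4.899
Sum of the distinct covariances = 2.140
σ²_total = 4.899 + 2 × 2.140 = 9.179
α = (k/(k−1))·(1 − ΣVar(i)/σ²_total) = (3/2)·(1 − 4.899/9.179) = 0.699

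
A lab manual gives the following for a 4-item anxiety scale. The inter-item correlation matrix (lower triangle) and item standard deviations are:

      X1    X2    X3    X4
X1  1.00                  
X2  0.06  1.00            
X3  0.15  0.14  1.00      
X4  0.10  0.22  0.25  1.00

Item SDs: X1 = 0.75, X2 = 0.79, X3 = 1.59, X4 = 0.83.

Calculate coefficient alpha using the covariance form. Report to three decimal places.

coefficient alpha = 0.395

Σσ²ᵢ = 0.75² + 0.79² + 1.59² + 0.83² = 4.4036
Covariances σ_ij = r_ij · s_i · s_j:
  σ(X1,X2) = 0.06 × 0.75 × 0.79 = 0.0355
  σ(X1,X3) = 0.15 × 0.75 × 1.59 = 0.1789
  σ(X1,X4) = 0.10 × 0.75 × 0.83 = 0.0623
  σ(X2,X3) = 0.14 × 0.79 × 1.59 = 0.1759
  σ(X2,X4) = 0.22 × 0.79 × 0.83 = 0.1443
  σ(X3,X4) = 0.25 × 1.59 × 0.83 = 0.3299
σ²_T = Σσ²ᵢ + 2·Σσ_ij = 4.4036 + 2 × 0.9268 = 6.2572
α = (4/3)·(1 − 4.4036/6.2572) = 0.395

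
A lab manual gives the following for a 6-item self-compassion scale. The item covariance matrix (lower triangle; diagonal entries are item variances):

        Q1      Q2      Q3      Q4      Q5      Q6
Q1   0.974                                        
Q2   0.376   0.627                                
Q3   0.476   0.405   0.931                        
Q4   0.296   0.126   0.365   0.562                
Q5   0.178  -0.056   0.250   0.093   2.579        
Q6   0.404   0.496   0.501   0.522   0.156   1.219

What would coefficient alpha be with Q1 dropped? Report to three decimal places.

Remaining items: Q2, Q3, Q4, Q5, Q6 (k = 5).
ΣVar(i) = 0.627 + 0.931 + 0.562 + 2.579 + 1.219 = 5.918
σ²_total = 5.918 + 2 × 2.858 = 11.634
α (item deleted) = (5/4)·(1 − 5.918/11.634) = 0.614

coefficient alpha = 0.614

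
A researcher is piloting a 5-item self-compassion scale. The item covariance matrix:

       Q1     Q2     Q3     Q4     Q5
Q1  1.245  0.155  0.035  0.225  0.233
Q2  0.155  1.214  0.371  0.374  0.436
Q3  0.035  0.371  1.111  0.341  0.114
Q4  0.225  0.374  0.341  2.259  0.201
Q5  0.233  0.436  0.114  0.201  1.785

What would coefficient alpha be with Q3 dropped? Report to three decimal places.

Remaining items: Q1, Q2, Q4, Q5 (k = 4).
ΣVar(i) = 1.245 + 1.214 + 2.259 + 1.785 = 6.503
Var(T) = 6.503 + 2 × 1.624 = 9.751
α (item deleted) = (4/3)·(1 − 6.503/9.751) = 0.444

coefficient alpha = 0.444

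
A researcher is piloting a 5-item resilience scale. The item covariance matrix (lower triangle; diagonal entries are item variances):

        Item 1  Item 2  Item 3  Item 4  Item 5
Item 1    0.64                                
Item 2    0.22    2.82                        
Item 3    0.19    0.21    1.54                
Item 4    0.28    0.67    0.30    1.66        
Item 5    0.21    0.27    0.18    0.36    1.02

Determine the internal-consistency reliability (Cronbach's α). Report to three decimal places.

Σσ²ᵢ = 0.64 + 2.82 + 1.54 + 1.66 + 1.02 = 7.68
Σ_{i<j} σ_ij = 2.89
total variance = 7.68 + 2 × 2.89 = 13.46
α = (k/(k−1))·(1 − Σσ²ᵢ/total variance) = (5/4)·(1 − 7.68/13.46) = 0.537

α = 0.537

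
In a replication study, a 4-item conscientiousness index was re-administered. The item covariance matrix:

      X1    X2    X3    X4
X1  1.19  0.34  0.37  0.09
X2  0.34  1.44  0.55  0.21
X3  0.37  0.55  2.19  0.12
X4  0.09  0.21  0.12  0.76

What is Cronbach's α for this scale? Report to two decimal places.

sum of item variances = 1.19 + 1.44 + 2.19 + 0.76 = 5.58
Sum of the distinct covariances = 1.68
Var(T) = 5.58 + 2 × 1.68 = 8.94
α = (k/(k−1))·(1 − sum of item variances/Var(T)) = (4/3)·(1 − 5.58/8.94) = 0.50

α = 0.50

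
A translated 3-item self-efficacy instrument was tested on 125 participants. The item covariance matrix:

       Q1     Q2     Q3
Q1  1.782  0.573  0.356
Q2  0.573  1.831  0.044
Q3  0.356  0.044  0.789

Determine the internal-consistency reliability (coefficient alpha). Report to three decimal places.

α = 0.460

sum of item variances = 1.782 + 1.831 + 0.789 = 4.402
Σ_{i<j} σ_ij = 0.973
σ²_total = 4.402 + 2 × 0.973 = 6.348
α = (k/(k−1))·(1 − sum of item variances/σ²_total) = (3/2)·(1 − 4.402/6.348) = 0.460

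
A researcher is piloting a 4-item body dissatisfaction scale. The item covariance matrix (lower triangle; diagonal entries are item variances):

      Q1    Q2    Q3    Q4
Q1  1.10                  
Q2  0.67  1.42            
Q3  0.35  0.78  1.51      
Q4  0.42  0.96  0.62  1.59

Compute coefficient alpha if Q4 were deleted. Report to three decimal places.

α = 0.708

Remaining items: Q1, Q2, Q3 (k = 3).
Σσ²ᵢ = 1.10 + 1.42 + 1.51 = 4.03
Var(T) = 4.03 + 2 × 1.80 = 7.63
α (item deleted) = (3/2)·(1 − 4.03/7.63) = 0.708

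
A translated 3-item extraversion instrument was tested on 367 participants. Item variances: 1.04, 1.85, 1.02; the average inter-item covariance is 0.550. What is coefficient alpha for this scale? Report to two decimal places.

sum of item variances = 1.04 + 1.85 + 1.02 = 3.91
Sum of the 3 distinct covariances = 3 × 0.550 = 1.650
total variance = sum of item variances + 2·Σcov = 3.91 + 2 × 1.650 = 7.210
α = (3/2)·(1 − 3.91/7.210) = 0.69

α = 0.69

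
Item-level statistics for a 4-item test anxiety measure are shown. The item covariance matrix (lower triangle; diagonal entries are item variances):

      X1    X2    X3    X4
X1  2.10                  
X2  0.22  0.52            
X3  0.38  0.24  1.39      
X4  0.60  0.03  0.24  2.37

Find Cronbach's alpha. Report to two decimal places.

ΣVar(i) = 2.10 + 0.52 + 1.39 + 2.37 = 6.38
Sum of the distinct covariances = 1.71
σ²_total = 6.38 + 2 × 1.71 = 9.80
α = (k/(k−1))·(1 − ΣVar(i)/σ²_total) = (4/3)·(1 − 6.38/9.80) = 0.47

α = 0.47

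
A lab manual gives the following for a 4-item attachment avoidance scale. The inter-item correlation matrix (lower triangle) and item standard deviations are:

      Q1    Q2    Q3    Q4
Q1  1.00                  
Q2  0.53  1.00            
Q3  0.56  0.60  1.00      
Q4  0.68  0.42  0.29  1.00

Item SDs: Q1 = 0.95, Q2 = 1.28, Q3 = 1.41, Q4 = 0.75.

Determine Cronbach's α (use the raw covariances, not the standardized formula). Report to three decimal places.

Σσ²ᵢ = 0.95² + 1.28² + 1.41² + 0.75² = 5.0915
Covariances σ_ij = r_ij · s_i · s_j:
  σ(Q1,Q2) = 0.53 × 0.95 × 1.28 = 0.6445
  σ(Q1,Q3) = 0.56 × 0.95 × 1.41 = 0.7501
  σ(Q1,Q4) = 0.68 × 0.95 × 0.75 = 0.4845
  σ(Q2,Q3) = 0.60 × 1.28 × 1.41 = 1.0829
  σ(Q2,Q4) = 0.42 × 1.28 × 0.75 = 0.4032
  σ(Q3,Q4) = 0.29 × 1.41 × 0.75 = 0.3067
σ²_T = Σσ²ᵢ + 2·Σσ_ij = 5.0915 + 2 × 3.6719 = 12.4353
α = (4/3)·(1 − 5.0915/12.4353) = 0.787

α = 0.787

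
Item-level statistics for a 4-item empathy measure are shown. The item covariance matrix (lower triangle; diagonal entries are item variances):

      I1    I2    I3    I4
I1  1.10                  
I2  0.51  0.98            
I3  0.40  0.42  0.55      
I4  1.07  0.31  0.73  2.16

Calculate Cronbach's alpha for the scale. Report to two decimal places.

sum of item variances = 1.10 + 0.98 + 0.55 + 2.16 = 4.79
Sum of the distinct covariances = 3.44
Var(T) = 4.79 + 2 × 3.44 = 11.67
α = (k/(k−1))·(1 − sum of item variances/Var(T)) = (4/3)·(1 − 4.79/11.67) = 0.79

Cronbach's alpha = 0.79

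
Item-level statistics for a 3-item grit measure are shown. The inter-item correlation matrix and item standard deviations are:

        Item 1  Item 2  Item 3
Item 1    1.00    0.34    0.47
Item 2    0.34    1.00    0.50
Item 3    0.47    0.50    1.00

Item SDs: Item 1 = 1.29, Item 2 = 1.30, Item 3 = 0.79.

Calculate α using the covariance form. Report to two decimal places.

Σσ²ᵢ = 1.29² + 1.30² + 0.79² = 3.9782
Covariances σ_ij = r_ij · s_i · s_j:
  σ(Item 1,Item 2) = 0.34 × 1.29 × 1.30 = 0.5702
  σ(Item 1,Item 3) = 0.47 × 1.29 × 0.79 = 0.4790
  σ(Item 2,Item 3) = 0.50 × 1.30 × 0.79 = 0.5135
σ²_T = Σσ²ᵢ + 2·Σσ_ij = 3.9782 + 2 × 1.5627 = 7.1036
α = (3/2)·(1 − 3.9782/7.1036) = 0.66

α = 0.66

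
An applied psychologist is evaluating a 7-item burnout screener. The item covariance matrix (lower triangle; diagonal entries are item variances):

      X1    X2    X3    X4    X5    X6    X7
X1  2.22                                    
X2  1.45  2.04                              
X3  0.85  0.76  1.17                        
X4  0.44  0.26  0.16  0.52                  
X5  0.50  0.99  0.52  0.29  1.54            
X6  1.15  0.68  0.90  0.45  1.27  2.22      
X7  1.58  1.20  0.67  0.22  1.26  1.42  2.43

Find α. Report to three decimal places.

ΣVar(i) = 2.22 + 2.04 + 1.17 + 0.52 + 1.54 + 2.22 + 2.43 = 12.14
Sum of the distinct covariances = 17.02
σ²_total = 12.14 + 2 × 17.02 = 46.18
α = (k/(k−1))·(1 − ΣVar(i)/σ²_total) = (7/6)·(1 − 12.14/46.18) = 0.860

α = 0.860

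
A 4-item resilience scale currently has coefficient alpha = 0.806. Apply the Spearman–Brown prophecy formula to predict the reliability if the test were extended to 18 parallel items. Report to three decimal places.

Length factor m = 18/4 = 4.5000
α' = m·α / (1 + (m−1)·α)
   = 18/4 × 0.806 / (1 + (18/4 − 1) × 0.806)
   = 3.6270 / 3.8210 = 0.949

predicted reliability = 0.949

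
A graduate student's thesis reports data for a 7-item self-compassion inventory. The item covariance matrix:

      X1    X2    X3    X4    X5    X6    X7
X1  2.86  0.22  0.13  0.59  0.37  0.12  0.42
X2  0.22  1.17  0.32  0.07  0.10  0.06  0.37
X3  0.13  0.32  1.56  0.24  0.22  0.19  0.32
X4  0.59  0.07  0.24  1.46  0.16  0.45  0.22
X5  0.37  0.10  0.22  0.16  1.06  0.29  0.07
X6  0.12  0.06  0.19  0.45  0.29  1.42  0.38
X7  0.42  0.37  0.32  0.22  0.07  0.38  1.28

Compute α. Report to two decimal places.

α = 0.58

sum of item variances = 2.86 + 1.17 + 1.56 + 1.46 + 1.06 + 1.42 + 1.28 = 10.81
Sum of off-diagonal covariances = 5.31
total variance = 10.81 + 2 × 5.31 = 21.43
α = (k/(k−1))·(1 − sum of item variances/total variance) = (7/6)·(1 − 10.81/21.43) = 0.58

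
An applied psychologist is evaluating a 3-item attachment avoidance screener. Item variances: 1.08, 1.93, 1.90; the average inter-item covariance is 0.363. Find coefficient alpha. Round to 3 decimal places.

coefficient alpha = 0.461

Σσ²ᵢ = 1.08 + 1.93 + 1.90 = 4.91
Sum of the 3 distinct covariances = 3 × 0.363 = 1.089
Var(T) = Σσ²ᵢ + 2·Σcov = 4.91 + 2 × 1.089 = 7.088
α = (3/2)·(1 − 4.91/7.088) = 0.461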